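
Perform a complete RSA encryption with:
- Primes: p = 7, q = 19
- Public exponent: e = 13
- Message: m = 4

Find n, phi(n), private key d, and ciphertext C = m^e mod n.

Step 1: n = 7 * 19 = 133.
Step 2: phi(n) = (7-1)(19-1) = 6 * 18 = 108.
Step 3: Find d = 13^(-1) mod 108 = 25.
  Verify: 13 * 25 = 325 = 1 (mod 108).
Step 4: C = 4^13 mod 133 = 123.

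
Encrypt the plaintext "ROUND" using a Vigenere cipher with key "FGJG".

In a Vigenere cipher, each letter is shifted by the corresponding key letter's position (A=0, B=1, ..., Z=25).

Step 1: Repeat key to match plaintext length:
  Plaintext: ROUND
  Key:       FGJGF
Step 2: Encrypt each letter:
  R(17) + F(5) = (17+5) mod 26 = 22 = W
  O(14) + G(6) = (14+6) mod 26 = 20 = U
  U(20) + J(9) = (20+9) mod 26 = 3 = D
  N(13) + G(6) = (13+6) mod 26 = 19 = T
  D(3) + F(5) = (3+5) mod 26 = 8 = I
Ciphertext: WUDTI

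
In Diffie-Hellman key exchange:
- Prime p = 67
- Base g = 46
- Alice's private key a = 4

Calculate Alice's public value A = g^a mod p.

Step 1: A = g^a mod p = 46^4 mod 67.
  46^1 mod 67 = 46
  46^2 mod 67 = (46 * 46) mod 67 = 39
  46^3 mod 67 = (39 * 46) mod 67 = 52
  46^4 mod 67 = (52 * 46) mod 67 = 47
Result: A = 47.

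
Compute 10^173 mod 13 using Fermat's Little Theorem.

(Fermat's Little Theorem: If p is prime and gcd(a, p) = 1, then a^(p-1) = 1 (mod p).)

Step 1: Since 13 is prime, by Fermat's Little Theorem: 10^12 = 1 (mod 13).
Step 2: Reduce exponent: 173 mod 12 = 5.
Step 3: So 10^173 = 10^5 (mod 13).
Step 4: 10^5 mod 13 = 4.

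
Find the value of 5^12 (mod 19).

Step 1: Compute 5^12 mod 19 step by step, reducing modulo 19 at each step.
  5^1 mod 19 = 5
  5^2 mod 19 = (5 * 5) mod 19 = 6
  5^3 mod 19 = (6 * 5) mod 19 = 11
  5^4 mod 19 = (11 * 5) mod 19 = 17
  5^5 mod 19 = (17 * 5) mod 19 = 9
  5^6 mod 19 = (9 * 5) mod 19 = 7
  5^7 mod 19 = (7 * 5) mod 19 = 16
  5^8 mod 19 = (16 * 5) mod 19 = 4
  5^9 mod 19 = (4 * 5) mod 19 = 1
  5^10 mod 19 = (1 * 5) mod 19 = 5
  5^11 mod 19 = (5 * 5) mod 19 = 6
  5^12 mod 19 = (6 * 5) mod 19 = 11
Step 2: Result = 11.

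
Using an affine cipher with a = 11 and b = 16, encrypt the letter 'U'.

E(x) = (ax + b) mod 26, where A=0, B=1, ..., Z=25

Step 1: Convert 'U' to number: x = 20.
Step 2: E(20) = (11 * 20 + 16) mod 26 = 236 mod 26 = 2.
Step 3: Convert 2 back to letter: C.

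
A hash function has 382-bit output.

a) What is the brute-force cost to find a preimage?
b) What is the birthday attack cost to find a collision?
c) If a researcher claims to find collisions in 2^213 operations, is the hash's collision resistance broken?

Step 1: Preimage resistance requires brute-force of 2^382 operations.
Step 2: Collision resistance (birthday bound) = 2^(382/2) = 2^191.
Step 3: The claimed attack costs 2^213 operations.
Step 4: Since 2^213 >= 2^191, the claimed attack is no faster than the generic birthday attack, so this does not break collision resistance.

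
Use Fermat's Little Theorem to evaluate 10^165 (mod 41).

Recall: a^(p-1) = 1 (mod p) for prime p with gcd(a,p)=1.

Step 1: Since 41 is prime, by Fermat's Little Theorem: 10^40 = 1 (mod 41).
Step 2: Reduce exponent: 165 mod 40 = 5.
Step 3: So 10^165 = 10^5 (mod 41).
Step 4: 10^5 mod 41 = 1.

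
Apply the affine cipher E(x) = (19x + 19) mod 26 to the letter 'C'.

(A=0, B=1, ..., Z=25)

Step 1: Convert 'C' to number: x = 2.
Step 2: E(2) = (19 * 2 + 19) mod 26 = 57 mod 26 = 5.
Step 3: Convert 5 back to letter: F.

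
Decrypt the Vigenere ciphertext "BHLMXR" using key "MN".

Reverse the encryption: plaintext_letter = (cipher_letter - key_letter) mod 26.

Step 1: Extend key: MNMNMN
Step 2: Decrypt each letter (c - k) mod 26:
  B(1) - M(12) = (1-12) mod 26 = 15 = P
  H(7) - N(13) = (7-13) mod 26 = 20 = U
  L(11) - M(12) = (11-12) mod 26 = 25 = Z
  M(12) - N(13) = (12-13) mod 26 = 25 = Z
  X(23) - M(12) = (23-12) mod 26 = 11 = L
  R(17) - N(13) = (17-13) mod 26 = 4 = E
Plaintext: PUZZLE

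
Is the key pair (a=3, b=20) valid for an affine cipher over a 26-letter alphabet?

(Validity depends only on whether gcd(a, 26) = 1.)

Step 1: Compute gcd(3, 26).
Step 2: gcd(3, 26) = 1.
Since gcd = 1, 3 is coprime with 26, so it is a valid key.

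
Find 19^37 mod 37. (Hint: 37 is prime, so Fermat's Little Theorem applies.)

Step 1: Since 37 is prime, by Fermat's Little Theorem: 19^36 = 1 (mod 37).
Step 2: Reduce exponent: 37 mod 36 = 1.
Step 3: So 19^37 = 19^1 (mod 37).
Step 4: 19^1 mod 37 = 19.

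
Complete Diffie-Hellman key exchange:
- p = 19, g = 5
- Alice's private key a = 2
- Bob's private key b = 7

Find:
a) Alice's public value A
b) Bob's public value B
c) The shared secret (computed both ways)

Step 1: A = g^a mod p = 5^2 mod 19 = 6.
Step 2: B = g^b mod p = 5^7 mod 19 = 16.
Step 3: Alice computes s = B^a mod p = 16^2 mod 19 = 9.
Step 4: Bob computes s = A^b mod p = 6^7 mod 19 = 9.
Both sides agree: shared secret = 9.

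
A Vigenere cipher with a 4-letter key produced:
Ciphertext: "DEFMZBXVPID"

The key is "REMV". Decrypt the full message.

Step 1: Key 'REMV' has length 4. Extended key: REMVREMVREM
Step 2: Decrypt each position:
  D(3) - R(17) = 12 = M
  E(4) - E(4) = 0 = A
  F(5) - M(12) = 19 = T
  M(12) - V(21) = 17 = R
  Z(25) - R(17) = 8 = I
  B(1) - E(4) = 23 = X
  X(23) - M(12) = 11 = L
  V(21) - V(21) = 0 = A
  P(15) - R(17) = 24 = Y
  I(8) - E(4) = 4 = E
  D(3) - M(12) = 17 = R
Plaintext: MATRIXLAYER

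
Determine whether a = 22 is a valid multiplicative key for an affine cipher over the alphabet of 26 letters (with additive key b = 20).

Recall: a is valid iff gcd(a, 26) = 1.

Step 1: Compute gcd(22, 26).
Step 2: gcd(22, 26) = 2.
Since gcd = 2 != 1, 22 shares a common factor with 26, so it cannot be used.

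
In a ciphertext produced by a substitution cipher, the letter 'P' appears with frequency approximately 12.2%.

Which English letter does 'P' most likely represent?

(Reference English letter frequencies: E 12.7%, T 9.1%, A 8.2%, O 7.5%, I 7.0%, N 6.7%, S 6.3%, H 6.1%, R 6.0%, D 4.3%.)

Step 1: The observed frequency is 12.2%.
Step 2: Compare with English frequencies:
  E: 12.7% (difference: 0.5%) <-- closest
  T: 9.1% (difference: 3.1%)
  A: 8.2% (difference: 4.0%)
  O: 7.5% (difference: 4.7%)
  I: 7.0% (difference: 5.2%)
  N: 6.7% (difference: 5.5%)
  S: 6.3% (difference: 5.9%)
  H: 6.1% (difference: 6.1%)
  R: 6.0% (difference: 6.2%)
  D: 4.3% (difference: 7.9%)
Step 3: 'P' most likely represents 'E' (frequency 12.7%).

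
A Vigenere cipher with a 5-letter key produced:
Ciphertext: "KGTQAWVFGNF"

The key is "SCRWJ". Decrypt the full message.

Step 1: Key 'SCRWJ' has length 5. Extended key: SCRWJSCRWJS
Step 2: Decrypt each position:
  K(10) - S(18) = 18 = S
  G(6) - C(2) = 4 = E
  T(19) - R(17) = 2 = C
  Q(16) - W(22) = 20 = U
  A(0) - J(9) = 17 = R
  W(22) - S(18) = 4 = E
  V(21) - C(2) = 19 = T
  F(5) - R(17) = 14 = O
  G(6) - W(22) = 10 = K
  N(13) - J(9) = 4 = E
  F(5) - S(18) = 13 = N
Plaintext: SECURETOKEN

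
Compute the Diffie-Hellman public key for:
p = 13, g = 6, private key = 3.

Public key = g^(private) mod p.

Step 1: A = g^a mod p = 6^3 mod 13.
  6^1 mod 13 = 6
  6^2 mod 13 = (6 * 6) mod 13 = 10
  6^3 mod 13 = (10 * 6) mod 13 = 8
Result: A = 8.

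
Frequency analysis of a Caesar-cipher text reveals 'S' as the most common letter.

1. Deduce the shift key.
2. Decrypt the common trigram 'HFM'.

Step 1: In English, 'E' is the most frequent letter (12.7%).
Step 2: The most frequent ciphertext letter is 'S' (position 18).
Step 3: Shift = (18 - 4) mod 26 = 14.
Step 4: Decrypt 'HFM' by shifting back 14:
  H -> T
  F -> R
  M -> Y
Step 5: 'HFM' decrypts to 'TRY'.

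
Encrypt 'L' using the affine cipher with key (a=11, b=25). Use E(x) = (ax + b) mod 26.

Step 1: Convert 'L' to number: x = 11.
Step 2: E(11) = (11 * 11 + 25) mod 26 = 146 mod 26 = 16.
Step 3: Convert 16 back to letter: Q.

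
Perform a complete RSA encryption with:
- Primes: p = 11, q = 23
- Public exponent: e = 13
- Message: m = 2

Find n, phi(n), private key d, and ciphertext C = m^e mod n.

Step 1: n = 11 * 23 = 253.
Step 2: phi(n) = (11-1)(23-1) = 10 * 22 = 220.
Step 3: Find d = 13^(-1) mod 220 = 17.
  Verify: 13 * 17 = 221 = 1 (mod 220).
Step 4: C = 2^13 mod 253 = 96.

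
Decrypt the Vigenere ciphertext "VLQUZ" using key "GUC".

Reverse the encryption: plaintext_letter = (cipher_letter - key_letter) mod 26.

Step 1: Extend key: GUCGU
Step 2: Decrypt each letter (c - k) mod 26:
  V(21) - G(6) = (21-6) mod 26 = 15 = P
  L(11) - U(20) = (11-20) mod 26 = 17 = R
  Q(16) - C(2) = (16-2) mod 26 = 14 = O
  U(20) - G(6) = (20-6) mod 26 = 14 = O
  Z(25) - U(20) = (25-20) mod 26 = 5 = F
Plaintext: PROOF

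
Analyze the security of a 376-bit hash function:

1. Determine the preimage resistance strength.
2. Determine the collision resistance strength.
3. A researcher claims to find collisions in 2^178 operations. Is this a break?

Step 1: Preimage resistance requires brute-force of 2^376 operations.
Step 2: Collision resistance (birthday bound) = 2^(376/2) = 2^188.
Step 3: The claimed attack costs 2^178 operations.
Step 4: Since 2^178 < 2^188, the claimed attack beats the generic birthday bound, so collision resistance is broken.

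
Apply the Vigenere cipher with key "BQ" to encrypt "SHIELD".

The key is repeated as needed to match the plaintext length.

Step 1: Repeat key to match plaintext length:
  Plaintext: SHIELD
  Key:       BQBQBQ
Step 2: Encrypt each letter:
  S(18) + B(1) = (18+1) mod 26 = 19 = T
  H(7) + Q(16) = (7+16) mod 26 = 23 = X
  I(8) + B(1) = (8+1) mod 26 = 9 = J
  E(4) + Q(16) = (4+16) mod 26 = 20 = U
  L(11) + B(1) = (11+1) mod 26 = 12 = M
  D(3) + Q(16) = (3+16) mod 26 = 19 = T
Ciphertext: TXJUMT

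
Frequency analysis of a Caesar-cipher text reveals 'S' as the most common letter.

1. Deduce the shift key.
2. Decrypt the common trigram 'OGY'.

Step 1: In English, 'E' is the most frequent letter (12.7%).
Step 2: The most frequent ciphertext letter is 'S' (position 18).
Step 3: Shift = (18 - 4) mod 26 = 14.
Step 4: Decrypt 'OGY' by shifting back 14:
  O -> A
  G -> S
  Y -> K
Step 5: 'OGY' decrypts to 'ASK'.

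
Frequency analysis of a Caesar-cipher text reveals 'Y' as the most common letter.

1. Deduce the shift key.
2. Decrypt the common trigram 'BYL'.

Step 1: In English, 'E' is the most frequent letter (12.7%).
Step 2: The most frequent ciphertext letter is 'Y' (position 24).
Step 3: Shift = (24 - 4) mod 26 = 20.
Step 4: Decrypt 'BYL' by shifting back 20:
  B -> H
  Y -> E
  L -> R
Step 5: 'BYL' decrypts to 'HER'.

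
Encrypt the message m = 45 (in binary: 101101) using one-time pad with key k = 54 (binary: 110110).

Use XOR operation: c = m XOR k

Step 1: Write out the XOR operation bit by bit:
  Message: 101101
  Key:     110110
  XOR:     011011
Step 2: Convert to decimal: 011011 = 27.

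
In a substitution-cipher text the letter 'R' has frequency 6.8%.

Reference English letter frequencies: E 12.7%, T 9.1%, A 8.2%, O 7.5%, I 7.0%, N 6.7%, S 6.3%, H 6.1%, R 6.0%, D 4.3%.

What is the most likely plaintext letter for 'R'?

Step 1: The observed frequency is 6.8%.
Step 2: Compare with English frequencies:
  E: 12.7% (difference: 5.9%)
  T: 9.1% (difference: 2.3%)
  A: 8.2% (difference: 1.4%)
  O: 7.5% (difference: 0.7%)
  I: 7.0% (difference: 0.2%)
  N: 6.7% (difference: 0.1%) <-- closest
  S: 6.3% (difference: 0.5%)
  H: 6.1% (difference: 0.7%)
  R: 6.0% (difference: 0.8%)
  D: 4.3% (difference: 2.5%)
Step 3: 'R' most likely represents 'N' (frequency 6.7%).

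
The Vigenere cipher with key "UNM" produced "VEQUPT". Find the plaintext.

Step 1: Extend key: UNMUNM
Step 2: Decrypt each letter (c - k) mod 26:
  V(21) - U(20) = (21-20) mod 26 = 1 = B
  E(4) - N(13) = (4-13) mod 26 = 17 = R
  Q(16) - M(12) = (16-12) mod 26 = 4 = E
  U(20) - U(20) = (20-20) mod 26 = 0 = A
  P(15) - N(13) = (15-13) mod 26 = 2 = C
  T(19) - M(12) = (19-12) mod 26 = 7 = H
Plaintext: BREACH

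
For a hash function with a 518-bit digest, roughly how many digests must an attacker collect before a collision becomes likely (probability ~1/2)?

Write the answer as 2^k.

Step 1: The birthday paradox gives collision probability ~50% after sqrt(2^n) = 2^(n/2) hashes.
Step 2: For 518-bit output: 2^(518/2) = 2^259.
Step 3: Approximately 2^259 hash computations needed.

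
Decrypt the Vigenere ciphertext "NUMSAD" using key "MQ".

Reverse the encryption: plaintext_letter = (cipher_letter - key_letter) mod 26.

Step 1: Extend key: MQMQMQ
Step 2: Decrypt each letter (c - k) mod 26:
  N(13) - M(12) = (13-12) mod 26 = 1 = B
  U(20) - Q(16) = (20-16) mod 26 = 4 = E
  M(12) - M(12) = (12-12) mod 26 = 0 = A
  S(18) - Q(16) = (18-16) mod 26 = 2 = C
  A(0) - M(12) = (0-12) mod 26 = 14 = O
  D(3) - Q(16) = (3-16) mod 26 = 13 = N
Plaintext: BEACON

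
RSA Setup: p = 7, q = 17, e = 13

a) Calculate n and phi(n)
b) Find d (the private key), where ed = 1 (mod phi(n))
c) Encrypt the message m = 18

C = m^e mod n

Step 1: n = 7 * 17 = 119.
Step 2: phi(n) = (7-1)(17-1) = 6 * 16 = 96.
Step 3: Find d = 13^(-1) mod 96 = 37.
  Verify: 13 * 37 = 481 = 1 (mod 96).
Step 4: C = 18^13 mod 119 = 18.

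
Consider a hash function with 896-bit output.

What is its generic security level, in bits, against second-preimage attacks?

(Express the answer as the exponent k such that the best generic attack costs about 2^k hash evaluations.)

Step 1: The hash has a 896-bit output.
Step 2: Second-preimage resistance means: given a specific input x, it should be infeasible to find a different y with h(y) = h(x).
With a 896-bit output, a generic search for a second preimage costs about 2^896 evaluations (each trial matches the fixed target with probability 2^-896).
Step 3: Security level = 896 bits.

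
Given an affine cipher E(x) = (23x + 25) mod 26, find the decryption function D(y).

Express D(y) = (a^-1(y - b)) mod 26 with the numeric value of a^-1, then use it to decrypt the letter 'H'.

Step 1: Find a^-1, the modular inverse of 23 mod 26.
Step 2: We need 23 * a^-1 = 1 (mod 26).
Step 3: 23 * 17 = 391 = 15 * 26 + 1, so a^-1 = 17.
Step 4: D(y) = 17(y - 25) mod 26.
Step 5: Apply to 'H' (y = 7): D(7) = 17 * (7 - 25) mod 26 = 17 * -18 mod 26 = 6 -> 'G'.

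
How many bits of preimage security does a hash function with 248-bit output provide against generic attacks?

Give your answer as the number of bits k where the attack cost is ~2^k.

Step 1: The hash has a 248-bit output.
Step 2: Preimage resistance means: given a digest h(x), it should be infeasible to find any input that hashes to it.
With a 248-bit output there are 2^248 possible digests, so a generic brute-force preimage search costs about 2^248 evaluations.
Step 3: Security level = 248 bits.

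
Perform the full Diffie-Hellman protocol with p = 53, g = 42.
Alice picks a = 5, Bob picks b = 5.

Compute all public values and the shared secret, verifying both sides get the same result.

Step 1: A = g^a mod p = 42^5 mod 53 = 16.
Step 2: B = g^b mod p = 42^5 mod 53 = 16.
Step 3: Alice computes s = B^a mod p = 16^5 mod 53 = 24.
Step 4: Bob computes s = A^b mod p = 16^5 mod 53 = 24.
Both sides agree: shared secret = 24.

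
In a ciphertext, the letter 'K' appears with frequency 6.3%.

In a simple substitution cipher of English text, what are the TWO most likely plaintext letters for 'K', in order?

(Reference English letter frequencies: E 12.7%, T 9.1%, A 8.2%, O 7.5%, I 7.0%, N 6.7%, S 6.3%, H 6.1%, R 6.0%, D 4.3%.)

Step 1: Observed frequency of 'K' is 6.3%.
Step 2: Compute distances to each reference frequency and sort:
  S (6.3%): difference = 0.0% <-- BEST
  H (6.1%): difference = 0.2% <-- RUNNER-UP
  R (6.0%): difference = 0.3%
  N (6.7%): difference = 0.4%
  I (7.0%): difference = 0.7%
Step 3: Most likely is 'S' (6.3%, diff 0.0%); second most likely is 'H' (6.1%, diff 0.2%).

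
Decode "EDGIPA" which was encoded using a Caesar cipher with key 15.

Step 1: Reverse the shift by subtracting 15 from each letter position.
  E (position 4) -> position (4-15) mod 26 = 15 -> P
  D (position 3) -> position (3-15) mod 26 = 14 -> O
  G (position 6) -> position (6-15) mod 26 = 17 -> R
  I (position 8) -> position (8-15) mod 26 = 19 -> T
  P (position 15) -> position (15-15) mod 26 = 0 -> A
  A (position 0) -> position (0-15) mod 26 = 11 -> L
Decrypted message: PORTAL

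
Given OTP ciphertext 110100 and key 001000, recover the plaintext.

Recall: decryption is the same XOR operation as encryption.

Step 1: XOR ciphertext with key:
  Ciphertext: 110100
  Key:        001000
  XOR:        111100
Step 2: Plaintext = 111100 = 60 in decimal.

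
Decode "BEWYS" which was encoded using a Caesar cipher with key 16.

Step 1: Reverse the shift by subtracting 16 from each letter position.
  B (position 1) -> position (1-16) mod 26 = 11 -> L
  E (position 4) -> position (4-16) mod 26 = 14 -> O
  W (position 22) -> position (22-16) mod 26 = 6 -> G
  Y (position 24) -> position (24-16) mod 26 = 8 -> I
  S (position 18) -> position (18-16) mod 26 = 2 -> C
Decrypted message: LOGIC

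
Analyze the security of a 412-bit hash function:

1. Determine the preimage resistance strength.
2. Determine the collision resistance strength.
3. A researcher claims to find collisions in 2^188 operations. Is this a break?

Step 1: Preimage resistance requires brute-force of 2^412 operations.
Step 2: Collision resistance (birthday bound) = 2^(412/2) = 2^206.
Step 3: The claimed attack costs 2^188 operations.
Step 4: Since 2^188 < 2^206, the claimed attack beats the generic birthday bound, so collision resistance is broken.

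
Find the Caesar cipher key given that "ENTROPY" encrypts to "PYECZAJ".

Step 1: Compare first letters: E (position 4) -> P (position 15).
Step 2: Shift = (15 - 4) mod 26 = 11.
The shift value is 11.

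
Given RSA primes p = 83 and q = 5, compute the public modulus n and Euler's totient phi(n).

Step 1: n = p * q = 83 * 5 = 415.
Step 2: phi(n) = (p-1)(q-1) = 82 * 4 = 328.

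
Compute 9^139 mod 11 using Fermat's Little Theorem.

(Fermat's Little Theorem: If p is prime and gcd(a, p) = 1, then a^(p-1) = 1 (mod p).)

Step 1: Since 11 is prime, by Fermat's Little Theorem: 9^10 = 1 (mod 11).
Step 2: Reduce exponent: 139 mod 10 = 9.
Step 3: So 9^139 = 9^9 (mod 11).
Step 4: 9^9 mod 11 = 5.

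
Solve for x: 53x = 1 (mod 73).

Step 1: We need x such that 53 * x = 1 (mod 73).
Step 2: Using the extended Euclidean algorithm or trial:
  53 * 62 = 3286 = 45 * 73 + 1.
Step 3: Since 3286 mod 73 = 1, the inverse is x = 62.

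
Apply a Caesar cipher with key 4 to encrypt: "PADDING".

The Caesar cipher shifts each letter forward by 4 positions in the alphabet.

Step 1: For each letter, shift forward by 4 positions (mod 26).
  P (position 15) -> position (15+4) mod 26 = 19 -> T
  A (position 0) -> position (0+4) mod 26 = 4 -> E
  D (position 3) -> position (3+4) mod 26 = 7 -> H
  D (position 3) -> position (3+4) mod 26 = 7 -> H
  I (position 8) -> position (8+4) mod 26 = 12 -> M
  N (position 13) -> position (13+4) mod 26 = 17 -> R
  G (position 6) -> position (6+4) mod 26 = 10 -> K
Result: TEHHMRK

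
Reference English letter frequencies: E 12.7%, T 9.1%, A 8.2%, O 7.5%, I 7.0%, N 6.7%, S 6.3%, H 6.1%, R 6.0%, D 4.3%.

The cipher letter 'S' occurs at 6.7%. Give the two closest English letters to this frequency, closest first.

Step 1: Observed frequency of 'S' is 6.7%.
Step 2: Compute distances to each reference frequency and sort:
  N (6.7%): difference = 0.0% <-- BEST
  I (7.0%): difference = 0.3% <-- RUNNER-UP
  S (6.3%): difference = 0.4%
  H (6.1%): difference = 0.6%
  R (6.0%): difference = 0.7%
Step 3: Most likely is 'N' (6.7%, diff 0.0%); second most likely is 'I' (7.0%, diff 0.3%).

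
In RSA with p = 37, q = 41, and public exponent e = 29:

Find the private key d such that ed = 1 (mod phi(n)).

Step 1: n = 37 * 41 = 1517.
Step 2: phi(n) = 36 * 40 = 1440.
Step 3: Find d such that 29 * d = 1 (mod 1440).
Step 4: d = 29^(-1) mod 1440 = 149.
Verification: 29 * 149 = 4321 = 3 * 1440 + 1.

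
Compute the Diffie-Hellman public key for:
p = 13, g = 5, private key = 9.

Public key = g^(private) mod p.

Step 1: A = g^a mod p = 5^9 mod 13.
  5^1 mod 13 = 5
  5^2 mod 13 = (5 * 5) mod 13 = 12
  5^3 mod 13 = (12 * 5) mod 13 = 8
  5^4 mod 13 = (8 * 5) mod 13 = 1
  5^5 mod 13 = (1 * 5) mod 13 = 5
  5^6 mod 13 = (5 * 5) mod 13 = 12
  5^7 mod 13 = (12 * 5) mod 13 = 8
  5^8 mod 13 = (8 * 5) mod 13 = 1
  5^9 mod 13 = (1 * 5) mod 13 = 5
Result: A = 5.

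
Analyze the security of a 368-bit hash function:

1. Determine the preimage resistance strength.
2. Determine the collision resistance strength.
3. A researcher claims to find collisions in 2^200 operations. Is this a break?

Step 1: Preimage resistance requires brute-force of 2^368 operations.
Step 2: Collision resistance (birthday bound) = 2^(368/2) = 2^184.
Step 3: The claimed attack costs 2^200 operations.
Step 4: Since 2^200 >= 2^184, the claimed attack is no faster than the generic birthday attack, so this does not break collision resistance.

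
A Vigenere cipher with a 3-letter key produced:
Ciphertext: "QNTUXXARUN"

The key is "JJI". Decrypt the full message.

Step 1: Key 'JJI' has length 3. Extended key: JJIJJIJJIJ
Step 2: Decrypt each position:
  Q(16) - J(9) = 7 = H
  N(13) - J(9) = 4 = E
  T(19) - I(8) = 11 = L
  U(20) - J(9) = 11 = L
  X(23) - J(9) = 14 = O
  X(23) - I(8) = 15 = P
  A(0) - J(9) = 17 = R
  R(17) - J(9) = 8 = I
  U(20) - I(8) = 12 = M
  N(13) - J(9) = 4 = E
Plaintext: HELLOPRIME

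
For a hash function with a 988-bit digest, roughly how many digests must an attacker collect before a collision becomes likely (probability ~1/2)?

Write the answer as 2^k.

Step 1: The birthday paradox gives collision probability ~50% after sqrt(2^n) = 2^(n/2) hashes.
Step 2: For 988-bit output: 2^(988/2) = 2^494.
Step 3: Approximately 2^494 hash computations needed.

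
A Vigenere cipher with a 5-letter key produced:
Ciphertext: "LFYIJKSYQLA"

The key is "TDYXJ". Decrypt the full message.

Step 1: Key 'TDYXJ' has length 5. Extended key: TDYXJTDYXJT
Step 2: Decrypt each position:
  L(11) - T(19) = 18 = S
  F(5) - D(3) = 2 = C
  Y(24) - Y(24) = 0 = A
  I(8) - X(23) = 11 = L
  J(9) - J(9) = 0 = A
  K(10) - T(19) = 17 = R
  S(18) - D(3) = 15 = P
  Y(24) - Y(24) = 0 = A
  Q(16) - X(23) = 19 = T
  L(11) - J(9) = 2 = C
  A(0) - T(19) = 7 = H
Plaintext: SCALARPATCH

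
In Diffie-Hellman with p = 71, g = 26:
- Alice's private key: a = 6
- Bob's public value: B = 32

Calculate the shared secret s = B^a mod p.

Step 1: s = B^a mod p = 32^6 mod 71.
  32^1 mod 71 = 32
  32^2 mod 71 = (32 * 32) mod 71 = 30
  32^3 mod 71 = (30 * 32) mod 71 = 37
  32^4 mod 71 = (37 * 32) mod 71 = 48
  32^5 mod 71 = (48 * 32) mod 71 = 45
  32^6 mod 71 = (45 * 32) mod 71 = 20
Result: shared secret = 20.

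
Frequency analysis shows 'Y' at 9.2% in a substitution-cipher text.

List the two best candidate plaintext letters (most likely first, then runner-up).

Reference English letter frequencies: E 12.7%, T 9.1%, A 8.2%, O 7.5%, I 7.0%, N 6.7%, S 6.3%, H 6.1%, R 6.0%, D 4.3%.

Step 1: Observed frequency of 'Y' is 9.2%.
Step 2: Compute distances to each reference frequency and sort:
  T (9.1%): difference = 0.1% <-- BEST
  A (8.2%): difference = 1.0% <-- RUNNER-UP
  O (7.5%): difference = 1.7%
  I (7.0%): difference = 2.2%
  N (6.7%): difference = 2.5%
Step 3: Most likely is 'T' (9.1%, diff 0.1%); second most likely is 'A' (8.2%, diff 1.0%).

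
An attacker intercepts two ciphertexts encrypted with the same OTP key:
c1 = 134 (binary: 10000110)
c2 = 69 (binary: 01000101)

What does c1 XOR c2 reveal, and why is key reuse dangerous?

Step 1: c1 XOR c2 = (m1 XOR k) XOR (m2 XOR k).
Step 2: By XOR associativity/commutativity: = m1 XOR m2 XOR k XOR k = m1 XOR m2.
Step 3: 10000110 XOR 01000101 = 11000011 = 195.
Step 4: The key cancels out! An attacker learns m1 XOR m2 = 195, revealing the relationship between plaintexts.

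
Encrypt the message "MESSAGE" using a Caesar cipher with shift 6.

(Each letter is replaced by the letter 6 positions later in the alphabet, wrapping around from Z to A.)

Step 1: For each letter, shift forward by 6 positions (mod 26).
  M (position 12) -> position (12+6) mod 26 = 18 -> S
  E (position 4) -> position (4+6) mod 26 = 10 -> K
  S (position 18) -> position (18+6) mod 26 = 24 -> Y
  S (position 18) -> position (18+6) mod 26 = 24 -> Y
  A (position 0) -> position (0+6) mod 26 = 6 -> G
  G (position 6) -> position (6+6) mod 26 = 12 -> M
  E (position 4) -> position (4+6) mod 26 = 10 -> K
Result: SKYYGMK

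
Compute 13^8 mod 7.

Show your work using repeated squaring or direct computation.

Step 1: Compute 13^8 mod 7 step by step, reducing modulo 7 at each step.
  13^1 mod 7 = 6
  13^2 mod 7 = (6 * 13) mod 7 = 1
  13^3 mod 7 = (1 * 13) mod 7 = 6
  13^4 mod 7 = (6 * 13) mod 7 = 1
  13^5 mod 7 = (1 * 13) mod 7 = 6
  13^6 mod 7 = (6 * 13) mod 7 = 1
  13^7 mod 7 = (1 * 13) mod 7 = 6
  13^8 mod 7 = (6 * 13) mod 7 = 1
Step 2: Result = 1.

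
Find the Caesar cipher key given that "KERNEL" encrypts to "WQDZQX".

Step 1: Compare first letters: K (position 10) -> W (position 22).
Step 2: Shift = (22 - 10) mod 26 = 12.
The shift value is 12.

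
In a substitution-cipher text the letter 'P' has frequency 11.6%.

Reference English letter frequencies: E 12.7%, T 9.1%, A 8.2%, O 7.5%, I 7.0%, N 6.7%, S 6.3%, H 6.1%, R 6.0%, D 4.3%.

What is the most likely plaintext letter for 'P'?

Step 1: The observed frequency is 11.6%.
Step 2: Compare with English frequencies:
  E: 12.7% (difference: 1.1%) <-- closest
  T: 9.1% (difference: 2.5%)
  A: 8.2% (difference: 3.4%)
  O: 7.5% (difference: 4.1%)
  I: 7.0% (difference: 4.6%)
  N: 6.7% (difference: 4.9%)
  S: 6.3% (difference: 5.3%)
  H: 6.1% (difference: 5.5%)
  R: 6.0% (difference: 5.6%)
  D: 4.3% (difference: 7.3%)
Step 3: 'P' most likely represents 'E' (frequency 12.7%).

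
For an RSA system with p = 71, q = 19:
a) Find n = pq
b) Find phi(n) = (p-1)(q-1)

Step 1: n = p * q = 71 * 19 = 1349.
Step 2: phi(n) = (p-1)(q-1) = 70 * 18 = 1260.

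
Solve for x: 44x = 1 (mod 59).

Step 1: We need x such that 44 * x = 1 (mod 59).
Step 2: Using the extended Euclidean algorithm or trial:
  44 * 55 = 2420 = 41 * 59 + 1.
Step 3: Since 2420 mod 59 = 1, the inverse is x = 55.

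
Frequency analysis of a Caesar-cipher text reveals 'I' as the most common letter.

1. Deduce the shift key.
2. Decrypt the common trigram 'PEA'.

Step 1: In English, 'E' is the most frequent letter (12.7%).
Step 2: The most frequent ciphertext letter is 'I' (position 8).
Step 3: Shift = (8 - 4) mod 26 = 4.
Step 4: Decrypt 'PEA' by shifting back 4:
  P -> L
  E -> A
  A -> W
Step 5: 'PEA' decrypts to 'LAW'.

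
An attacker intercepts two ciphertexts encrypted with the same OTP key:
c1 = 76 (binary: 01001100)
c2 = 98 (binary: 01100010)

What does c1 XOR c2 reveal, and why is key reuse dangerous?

Step 1: c1 XOR c2 = (m1 XOR k) XOR (m2 XOR k).
Step 2: By XOR associativity/commutativity: = m1 XOR m2 XOR k XOR k = m1 XOR m2.
Step 3: 01001100 XOR 01100010 = 00101110 = 46.
Step 4: The key cancels out! An attacker learns m1 XOR m2 = 46, revealing the relationship between plaintexts.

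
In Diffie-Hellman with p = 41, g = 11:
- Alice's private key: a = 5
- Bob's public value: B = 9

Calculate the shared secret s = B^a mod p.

Step 1: s = B^a mod p = 9^5 mod 41.
  9^1 mod 41 = 9
  9^2 mod 41 = (9 * 9) mod 41 = 40
  9^3 mod 41 = (40 * 9) mod 41 = 32
  9^4 mod 41 = (32 * 9) mod 41 = 1
  9^5 mod 41 = (1 * 9) mod 41 = 9
Result: shared secret = 9.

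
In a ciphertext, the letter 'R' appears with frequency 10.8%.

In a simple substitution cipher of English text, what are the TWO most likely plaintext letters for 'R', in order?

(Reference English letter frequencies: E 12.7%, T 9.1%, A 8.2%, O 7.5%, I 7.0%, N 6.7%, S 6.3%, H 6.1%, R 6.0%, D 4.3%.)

Step 1: Observed frequency of 'R' is 10.8%.
Step 2: Compute distances to each reference frequency and sort:
  T (9.1%): difference = 1.7% <-- BEST
  E (12.7%): difference = 1.9% <-- RUNNER-UP
  A (8.2%): difference = 2.6%
  O (7.5%): difference = 3.3%
  I (7.0%): difference = 3.8%
Step 3: Most likely is 'T' (9.1%, diff 1.7%); second most likely is 'E' (12.7%, diff 1.9%).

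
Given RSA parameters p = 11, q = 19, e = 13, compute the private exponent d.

Step 1: n = 11 * 19 = 209.
Step 2: phi(n) = 10 * 18 = 180.
Step 3: Find d such that 13 * d = 1 (mod 180).
Step 4: d = 13^(-1) mod 180 = 97.
Verification: 13 * 97 = 1261 = 7 * 180 + 1.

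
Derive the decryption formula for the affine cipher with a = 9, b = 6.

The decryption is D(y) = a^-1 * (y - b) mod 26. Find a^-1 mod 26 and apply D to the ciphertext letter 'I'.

Step 1: Find a^-1, the modular inverse of 9 mod 26.
Step 2: We need 9 * a^-1 = 1 (mod 26).
Step 3: 9 * 3 = 27 = 1 * 26 + 1, so a^-1 = 3.
Step 4: D(y) = 3(y - 6) mod 26.
Step 5: Apply to 'I' (y = 8): D(8) = 3 * (8 - 6) mod 26 = 3 * 2 mod 26 = 6 -> 'G'.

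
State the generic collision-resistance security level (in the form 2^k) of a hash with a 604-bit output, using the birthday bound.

Step 1: The birthday paradox gives collision probability ~50% after sqrt(2^n) = 2^(n/2) hashes.
Step 2: For 604-bit output: 2^(604/2) = 2^302.
Step 3: Approximately 2^302 hash computations needed.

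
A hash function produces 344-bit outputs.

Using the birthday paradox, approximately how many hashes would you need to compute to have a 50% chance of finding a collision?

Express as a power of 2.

Step 1: The birthday paradox gives collision probability ~50% after sqrt(2^n) = 2^(n/2) hashes.
Step 2: For 344-bit output: 2^(344/2) = 2^172.
Step 3: Approximately 2^172 hash computations needed.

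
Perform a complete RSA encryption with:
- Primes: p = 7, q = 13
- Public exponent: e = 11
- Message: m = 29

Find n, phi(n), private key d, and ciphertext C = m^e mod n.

Step 1: n = 7 * 13 = 91.
Step 2: phi(n) = (7-1)(13-1) = 6 * 12 = 72.
Step 3: Find d = 11^(-1) mod 72 = 59.
  Verify: 11 * 59 = 649 = 1 (mod 72).
Step 4: C = 29^11 mod 91 = 22.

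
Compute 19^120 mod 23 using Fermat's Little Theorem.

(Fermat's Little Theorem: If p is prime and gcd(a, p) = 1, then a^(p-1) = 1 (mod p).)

Step 1: Since 23 is prime, by Fermat's Little Theorem: 19^22 = 1 (mod 23).
Step 2: Reduce exponent: 120 mod 22 = 10.
Step 3: So 19^120 = 19^10 (mod 23).
Step 4: 19^10 mod 23 = 6.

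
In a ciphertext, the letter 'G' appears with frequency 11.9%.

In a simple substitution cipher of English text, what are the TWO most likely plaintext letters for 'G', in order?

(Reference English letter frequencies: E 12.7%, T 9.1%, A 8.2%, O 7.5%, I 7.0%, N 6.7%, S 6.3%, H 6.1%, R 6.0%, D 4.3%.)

Step 1: Observed frequency of 'G' is 11.9%.
Step 2: Compute distances to each reference frequency and sort:
  E (12.7%): difference = 0.8% <-- BEST
  T (9.1%): difference = 2.8% <-- RUNNER-UP
  A (8.2%): difference = 3.7%
  O (7.5%): difference = 4.4%
  I (7.0%): difference = 4.9%
Step 3: Most likely is 'E' (12.7%, diff 0.8%); second most likely is 'T' (9.1%, diff 2.8%).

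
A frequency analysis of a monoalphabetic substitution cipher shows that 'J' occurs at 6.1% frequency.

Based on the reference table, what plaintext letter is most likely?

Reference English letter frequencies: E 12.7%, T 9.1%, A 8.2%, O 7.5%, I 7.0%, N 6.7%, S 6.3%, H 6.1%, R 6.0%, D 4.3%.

Step 1: The observed frequency is 6.1%.
Step 2: Compare with English frequencies:
  E: 12.7% (difference: 6.6%)
  T: 9.1% (difference: 3.0%)
  A: 8.2% (difference: 2.1%)
  O: 7.5% (difference: 1.4%)
  I: 7.0% (difference: 0.9%)
  N: 6.7% (difference: 0.6%)
  S: 6.3% (difference: 0.2%)
  H: 6.1% (difference: 0.0%) <-- closest
  R: 6.0% (difference: 0.1%)
  D: 4.3% (difference: 1.8%)
Step 3: 'J' most likely represents 'H' (frequency 6.1%).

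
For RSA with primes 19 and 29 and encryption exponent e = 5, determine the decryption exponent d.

Step 1: n = 19 * 29 = 551.
Step 2: phi(n) = 18 * 28 = 504.
Step 3: Find d such that 5 * d = 1 (mod 504).
Step 4: d = 5^(-1) mod 504 = 101.
Verification: 5 * 101 = 505 = 1 * 504 + 1.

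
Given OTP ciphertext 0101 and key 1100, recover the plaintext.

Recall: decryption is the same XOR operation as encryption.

Step 1: XOR ciphertext with key:
  Ciphertext: 0101
  Key:        1100
  XOR:        1001
Step 2: Plaintext = 1001 = 9 in decimal.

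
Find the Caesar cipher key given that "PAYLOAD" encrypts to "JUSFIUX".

Step 1: Compare first letters: P (position 15) -> J (position 9).
Step 2: Shift = (9 - 15) mod 26 = 20.
The shift value is 20.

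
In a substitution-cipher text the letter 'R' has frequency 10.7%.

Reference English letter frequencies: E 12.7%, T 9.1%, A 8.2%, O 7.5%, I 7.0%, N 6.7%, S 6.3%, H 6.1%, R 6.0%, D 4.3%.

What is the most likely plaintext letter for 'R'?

Step 1: The observed frequency is 10.7%.
Step 2: Compare with English frequencies:
  E: 12.7% (difference: 2.0%)
  T: 9.1% (difference: 1.6%) <-- closest
  A: 8.2% (difference: 2.5%)
  O: 7.5% (difference: 3.2%)
  I: 7.0% (difference: 3.7%)
  N: 6.7% (difference: 4.0%)
  S: 6.3% (difference: 4.4%)
  H: 6.1% (difference: 4.6%)
  R: 6.0% (difference: 4.7%)
  D: 4.3% (difference: 6.4%)
Step 3: 'R' most likely represents 'T' (frequency 9.1%).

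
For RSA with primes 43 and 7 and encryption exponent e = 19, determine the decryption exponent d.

Step 1: n = 43 * 7 = 301.
Step 2: phi(n) = 42 * 6 = 252.
Step 3: Find d such that 19 * d = 1 (mod 252).
Step 4: d = 19^(-1) mod 252 = 199.
Verification: 19 * 199 = 3781 = 15 * 252 + 1.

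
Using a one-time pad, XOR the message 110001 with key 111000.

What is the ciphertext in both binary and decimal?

Step 1: Write out the XOR operation bit by bit:
  Message: 110001
  Key:     111000
  XOR:     001001
Step 2: Convert to decimal: 001001 = 9.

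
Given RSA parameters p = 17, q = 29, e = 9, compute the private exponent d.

Step 1: n = 17 * 29 = 493.
Step 2: phi(n) = 16 * 28 = 448.
Step 3: Find d such that 9 * d = 1 (mod 448).
Step 4: d = 9^(-1) mod 448 = 249.
Verification: 9 * 249 = 2241 = 5 * 448 + 1.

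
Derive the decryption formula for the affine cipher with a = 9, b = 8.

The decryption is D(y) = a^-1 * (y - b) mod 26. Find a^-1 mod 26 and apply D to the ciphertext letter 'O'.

Step 1: Find a^-1, the modular inverse of 9 mod 26.
Step 2: We need 9 * a^-1 = 1 (mod 26).
Step 3: 9 * 3 = 27 = 1 * 26 + 1, so a^-1 = 3.
Step 4: D(y) = 3(y - 8) mod 26.
Step 5: Apply to 'O' (y = 14): D(14) = 3 * (14 - 8) mod 26 = 3 * 6 mod 26 = 18 -> 'S'.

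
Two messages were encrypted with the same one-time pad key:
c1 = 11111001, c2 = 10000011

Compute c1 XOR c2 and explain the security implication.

Step 1: c1 XOR c2 = (m1 XOR k) XOR (m2 XOR k).
Step 2: By XOR associativity/commutativity: = m1 XOR m2 XOR k XOR k = m1 XOR m2.
Step 3: 11111001 XOR 10000011 = 01111010 = 122.
Step 4: The key cancels out! An attacker learns m1 XOR m2 = 122, revealing the relationship between plaintexts.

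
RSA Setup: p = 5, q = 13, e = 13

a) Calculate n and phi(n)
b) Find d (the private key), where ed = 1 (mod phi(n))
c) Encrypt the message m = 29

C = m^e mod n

Step 1: n = 5 * 13 = 65.
Step 2: phi(n) = (5-1)(13-1) = 4 * 12 = 48.
Step 3: Find d = 13^(-1) mod 48 = 37.
  Verify: 13 * 37 = 481 = 1 (mod 48).
Step 4: C = 29^13 mod 65 = 29.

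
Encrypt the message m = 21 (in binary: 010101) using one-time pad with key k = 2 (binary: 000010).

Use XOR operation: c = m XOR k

Step 1: Write out the XOR operation bit by bit:
  Message: 010101
  Key:     000010
  XOR:     010111
Step 2: Convert to decimal: 010111 = 23.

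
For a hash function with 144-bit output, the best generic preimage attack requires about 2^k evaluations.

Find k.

Step 1: The hash has a 144-bit output.
Step 2: Preimage resistance means: given a digest h(x), it should be infeasible to find any input that hashes to it.
With a 144-bit output there are 2^144 possible digests, so a generic brute-force preimage search costs about 2^144 evaluations.
Step 3: Security level = 144 bits.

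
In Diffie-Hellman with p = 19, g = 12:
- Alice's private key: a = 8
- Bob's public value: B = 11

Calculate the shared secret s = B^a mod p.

Step 1: s = B^a mod p = 11^8 mod 19.
  11^1 mod 19 = 11
  11^2 mod 19 = (11 * 11) mod 19 = 7
  11^3 mod 19 = (7 * 11) mod 19 = 1
  11^4 mod 19 = (1 * 11) mod 19 = 11
  11^5 mod 19 = (11 * 11) mod 19 = 7
  11^6 mod 19 = (7 * 11) mod 19 = 1
  11^7 mod 19 = (1 * 11) mod 19 = 11
  11^8 mod 19 = (11 * 11) mod 19 = 7
Result: shared secret = 7.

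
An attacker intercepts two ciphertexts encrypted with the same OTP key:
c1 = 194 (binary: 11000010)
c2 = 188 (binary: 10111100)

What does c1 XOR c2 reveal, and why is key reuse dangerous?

Step 1: c1 XOR c2 = (m1 XOR k) XOR (m2 XOR k).
Step 2: By XOR associativity/commutativity: = m1 XOR m2 XOR k XOR k = m1 XOR m2.
Step 3: 11000010 XOR 10111100 = 01111110 = 126.
Step 4: The key cancels out! An attacker learns m1 XOR m2 = 126, revealing the relationship between plaintexts.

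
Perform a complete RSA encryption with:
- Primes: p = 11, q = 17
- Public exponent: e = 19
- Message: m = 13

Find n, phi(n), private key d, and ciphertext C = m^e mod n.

Step 1: n = 11 * 17 = 187.
Step 2: phi(n) = (11-1)(17-1) = 10 * 16 = 160.
Step 3: Find d = 19^(-1) mod 160 = 59.
  Verify: 19 * 59 = 1121 = 1 (mod 160).
Step 4: C = 13^19 mod 187 = 72.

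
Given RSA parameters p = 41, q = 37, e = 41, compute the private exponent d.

Step 1: n = 41 * 37 = 1517.
Step 2: phi(n) = 40 * 36 = 1440.
Step 3: Find d such that 41 * d = 1 (mod 1440).
Step 4: d = 41^(-1) mod 1440 = 281.
Verification: 41 * 281 = 11521 = 8 * 1440 + 1.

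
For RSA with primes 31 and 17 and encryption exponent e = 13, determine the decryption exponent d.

Step 1: n = 31 * 17 = 527.
Step 2: phi(n) = 30 * 16 = 480.
Step 3: Find d such that 13 * d = 1 (mod 480).
Step 4: d = 13^(-1) mod 480 = 37.
Verification: 13 * 37 = 481 = 1 * 480 + 1.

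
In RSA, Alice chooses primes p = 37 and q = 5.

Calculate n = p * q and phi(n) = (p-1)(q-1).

Step 1: n = p * q = 37 * 5 = 185.
Step 2: phi(n) = (p-1)(q-1) = 36 * 4 = 144.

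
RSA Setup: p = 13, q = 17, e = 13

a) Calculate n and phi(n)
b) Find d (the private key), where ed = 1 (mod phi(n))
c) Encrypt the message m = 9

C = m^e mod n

Step 1: n = 13 * 17 = 221.
Step 2: phi(n) = (13-1)(17-1) = 12 * 16 = 192.
Step 3: Find d = 13^(-1) mod 192 = 133.
  Verify: 13 * 133 = 1729 = 1 (mod 192).
Step 4: C = 9^13 mod 221 = 178.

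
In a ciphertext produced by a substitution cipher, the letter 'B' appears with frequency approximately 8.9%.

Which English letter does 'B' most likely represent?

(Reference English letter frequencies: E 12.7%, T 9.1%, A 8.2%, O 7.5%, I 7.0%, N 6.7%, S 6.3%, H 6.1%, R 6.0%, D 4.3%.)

Step 1: The observed frequency is 8.9%.
Step 2: Compare with English frequencies:
  E: 12.7% (difference: 3.8%)
  T: 9.1% (difference: 0.2%) <-- closest
  A: 8.2% (difference: 0.7%)
  O: 7.5% (difference: 1.4%)
  I: 7.0% (difference: 1.9%)
  N: 6.7% (difference: 2.2%)
  S: 6.3% (difference: 2.6%)
  H: 6.1% (difference: 2.8%)
  R: 6.0% (difference: 2.9%)
  D: 4.3% (difference: 4.6%)
Step 3: 'B' most likely represents 'T' (frequency 9.1%).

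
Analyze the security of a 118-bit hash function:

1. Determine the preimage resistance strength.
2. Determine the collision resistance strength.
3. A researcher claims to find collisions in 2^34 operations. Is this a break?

Step 1: Preimage resistance requires brute-force of 2^118 operations.
Step 2: Collision resistance (birthday bound) = 2^(118/2) = 2^59.
Step 3: The claimed attack costs 2^34 operations.
Step 4: Since 2^34 < 2^59, the claimed attack beats the generic birthday bound, so collision resistance is broken.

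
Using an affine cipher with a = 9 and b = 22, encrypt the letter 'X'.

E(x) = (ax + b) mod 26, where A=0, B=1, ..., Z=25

Step 1: Convert 'X' to number: x = 23.
Step 2: E(23) = (9 * 23 + 22) mod 26 = 229 mod 26 = 21.
Step 3: Convert 21 back to letter: V.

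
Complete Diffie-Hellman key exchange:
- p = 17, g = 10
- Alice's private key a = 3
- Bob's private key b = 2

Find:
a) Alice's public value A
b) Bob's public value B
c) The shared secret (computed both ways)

Step 1: A = g^a mod p = 10^3 mod 17 = 14.
Step 2: B = g^b mod p = 10^2 mod 17 = 15.
Step 3: Alice computes s = B^a mod p = 15^3 mod 17 = 9.
Step 4: Bob computes s = A^b mod p = 14^2 mod 17 = 9.
Both sides agree: shared secret = 9.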